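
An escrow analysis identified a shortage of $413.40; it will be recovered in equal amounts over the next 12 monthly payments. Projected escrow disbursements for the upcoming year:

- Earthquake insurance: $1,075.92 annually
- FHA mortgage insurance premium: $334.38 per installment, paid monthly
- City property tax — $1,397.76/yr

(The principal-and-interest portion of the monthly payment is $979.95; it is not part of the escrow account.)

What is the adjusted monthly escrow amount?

$574.97

Earthquake insurance — $1,075.92
FHA mortgage insurance premium — $334.38 × 12 = $4,012.56
City property tax — $1,397.76
Total per year = $1,075.92 + $4,012.56 + $1,397.76 = $6,486.24
Monthly = $6,486.24 / 12 = $540.52
Shortage per month = $413.40 / 12 = $34.45
New monthly escrow = $540.52 + $34.45 = $574.97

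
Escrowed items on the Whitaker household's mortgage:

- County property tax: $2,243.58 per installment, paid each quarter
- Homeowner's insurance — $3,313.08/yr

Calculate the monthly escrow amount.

County property tax: $2,243.58 × 4 = $8,974.32
Homeowner's insurance: $3,313.08
Combined annual = $8,974.32 + $3,313.08 = $12,287.40
Base monthly escrow = $12,287.40 / 12 = $1,023.95

$1,023.95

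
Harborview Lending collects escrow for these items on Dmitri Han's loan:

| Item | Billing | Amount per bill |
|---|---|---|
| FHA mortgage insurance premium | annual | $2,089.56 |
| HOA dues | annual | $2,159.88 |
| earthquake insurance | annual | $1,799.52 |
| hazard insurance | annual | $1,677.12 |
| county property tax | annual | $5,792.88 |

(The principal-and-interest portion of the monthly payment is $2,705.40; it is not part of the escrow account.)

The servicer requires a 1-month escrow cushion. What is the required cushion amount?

$1,126.58

FHA mortgage insurance premium — $2,089.56 per year
HOA dues — $2,159.88 per year
Earthquake insurance — $1,799.52 per year
Hazard insurance — $1,677.12 per year
County property tax — $5,792.88 per year
Combined annual = $13,518.96
Base monthly escrow = $13,518.96 ÷ 12 = $1,126.58
Reserve = 1 × $1,126.58 = $1,126.58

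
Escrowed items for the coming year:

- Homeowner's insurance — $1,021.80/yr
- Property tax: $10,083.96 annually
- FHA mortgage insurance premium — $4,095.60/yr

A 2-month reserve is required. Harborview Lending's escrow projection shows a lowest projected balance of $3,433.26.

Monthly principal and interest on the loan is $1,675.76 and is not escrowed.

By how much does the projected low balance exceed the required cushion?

Homeowner's insurance: $1,021.80 annually
Property tax: $10,083.96 annually
FHA mortgage insurance premium: $4,095.60 annually
Total annual escrow = $15,201.36
Monthly escrow = $15,201.36 ÷ 12 = $1,266.78
Cushion = 2 × $1,266.78 = $2,533.56
Surplus = $3,433.26 − $2,533.56 = $899.70

$899.70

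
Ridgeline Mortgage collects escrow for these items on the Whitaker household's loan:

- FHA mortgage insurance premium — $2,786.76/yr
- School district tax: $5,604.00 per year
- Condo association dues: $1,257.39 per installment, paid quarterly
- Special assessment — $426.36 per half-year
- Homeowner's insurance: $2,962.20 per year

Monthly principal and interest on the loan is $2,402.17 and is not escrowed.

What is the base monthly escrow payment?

$1,436.27

FHA mortgage insurance premium: $2,786.76 annually
School district tax: $5,604.00 annually
Condo association dues: $1,257.39 × 4 = $5,029.56 annually
Special assessment: $426.36 × 2 = $852.72 annually
Homeowner's insurance: $2,962.20 annually
Annual escrow total = $2,786.76 + $5,604.00 + $5,029.56 + $852.72 + $2,962.20 = $17,235.24
Per month = $17,235.24 / 12 = $1,436.27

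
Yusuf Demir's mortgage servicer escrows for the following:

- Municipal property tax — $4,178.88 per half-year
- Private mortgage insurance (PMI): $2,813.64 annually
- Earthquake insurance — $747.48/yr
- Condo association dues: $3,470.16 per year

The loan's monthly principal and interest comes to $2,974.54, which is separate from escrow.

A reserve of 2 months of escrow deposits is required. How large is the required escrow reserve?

Municipal property tax — $4,178.88 × 2 = $8,357.76 annually
Private mortgage insurance (PMI) — $2,813.64 annually
Earthquake insurance — $747.48 annually
Condo association dues — $3,470.16 annually
Yearly total = $8,357.76 + $2,813.64 + $747.48 + $3,470.16 = $15,389.04
Per month = $15,389.04 ÷ 12 = $1,282.42
Cushion = 2 × $1,282.42 = $2,564.84

$2,564.84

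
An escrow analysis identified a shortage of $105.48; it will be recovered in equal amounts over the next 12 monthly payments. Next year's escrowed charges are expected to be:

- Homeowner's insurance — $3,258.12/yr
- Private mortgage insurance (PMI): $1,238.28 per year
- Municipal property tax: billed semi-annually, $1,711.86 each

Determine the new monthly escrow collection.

Homeowner's insurance — $3,258.12 per year
Private mortgage insurance (PMI) — $1,238.28 per year
Municipal property tax — $1,711.86 × 2 = $3,423.72 per year
Total per year = $3,258.12 + $1,238.28 + $3,423.72 = $7,920.12
Base monthly escrow = $7,920.12 / 12 = $660.01
Shortage per month = $105.48 ÷ 12 = $8.79
Adjusted monthly = $660.01 + $8.79 = $668.80

$668.80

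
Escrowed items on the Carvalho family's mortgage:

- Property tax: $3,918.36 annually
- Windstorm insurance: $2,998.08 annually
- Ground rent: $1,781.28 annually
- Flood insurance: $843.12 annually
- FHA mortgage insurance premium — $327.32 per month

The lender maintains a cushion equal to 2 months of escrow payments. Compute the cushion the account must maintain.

Property tax = $3,918.36
Windstorm insurance = $2,998.08
Ground rent = $1,781.28
Flood insurance = $843.12
FHA mortgage insurance premium = $327.32 × 12 = $3,927.84
Total per year = $3,918.36 + $2,998.08 + $1,781.28 + $843.12 + $3,927.84 = $13,468.68
Base monthly escrow = $13,468.68 ÷ 12 = $1,122.39
Cushion = 2 × $1,122.39 = $2,244.78

$2,244.78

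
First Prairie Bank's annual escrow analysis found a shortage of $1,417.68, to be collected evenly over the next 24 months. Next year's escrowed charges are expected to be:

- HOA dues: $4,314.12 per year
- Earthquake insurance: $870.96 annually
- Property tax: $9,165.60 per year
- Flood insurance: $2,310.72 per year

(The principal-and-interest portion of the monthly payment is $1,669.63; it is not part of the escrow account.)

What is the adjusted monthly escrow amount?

$1,447.52

HOA dues: $4,314.12
Earthquake insurance: $870.96
Property tax: $9,165.60
Flood insurance: $2,310.72
Annual escrow total = $4,314.12 + $870.96 + $9,165.60 + $2,310.72 = $16,661.40
Monthly escrow = $16,661.40 / 12 = $1,388.45
Shortage per month = $1,417.68 / 24 = $59.07
Adjusted monthly = $1,388.45 + $59.07 = $1,447.52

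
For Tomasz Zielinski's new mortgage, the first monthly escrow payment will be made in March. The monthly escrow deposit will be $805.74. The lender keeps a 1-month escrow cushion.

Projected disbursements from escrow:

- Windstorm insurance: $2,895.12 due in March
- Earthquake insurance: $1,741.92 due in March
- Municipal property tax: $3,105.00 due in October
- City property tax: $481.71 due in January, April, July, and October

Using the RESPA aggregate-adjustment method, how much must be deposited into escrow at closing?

Cushion = 1 × $805.74 = $805.74
Trial balance (start $0, +$805.74 each month, − disbursements):
  Mar: +$805.74 − $4,637.04 → -$3,831.30
  Apr: +$805.74 − $481.71 → -$3,507.27
  May: +$805.74 → -$2,701.53
  Jun: +$805.74 → -$1,895.79
  Jul: +$805.74 − $481.71 → -$1,571.76
  Aug: +$805.74 → -$766.02
  Sep: +$805.74 → $39.72
  Oct: +$805.74 − $3,586.71 → -$2,741.25
  Nov: +$805.74 → -$1,935.51
  Dec: +$805.74 → -$1,129.77
  Jan: +$805.74 − $481.71 → -$805.74
  Feb: +$805.74 → $0.00
Lowest trial balance = -$3,831.30 (Mar)
Initial deposit = cushion − low point = $805.74 − (-$3,831.30) = $4,637.04

$4,637.04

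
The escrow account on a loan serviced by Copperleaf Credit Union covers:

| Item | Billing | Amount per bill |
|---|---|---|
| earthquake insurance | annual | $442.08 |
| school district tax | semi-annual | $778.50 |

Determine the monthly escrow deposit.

$166.59

Earthquake insurance — $442.08 annually
School district tax — $778.50 × 2 = $1,557.00 annually
Annual escrow total = $1,999.08
Base monthly escrow = $1,999.08 ÷ 12 = $166.59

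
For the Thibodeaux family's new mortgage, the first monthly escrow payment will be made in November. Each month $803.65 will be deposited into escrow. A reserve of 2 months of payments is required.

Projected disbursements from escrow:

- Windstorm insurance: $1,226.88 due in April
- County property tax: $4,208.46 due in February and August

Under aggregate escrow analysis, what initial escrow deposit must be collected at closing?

$3,214.60

Cushion = 2 × $803.65 = $1,607.30
Trial balance (start $0, +$803.65 each month, − disbursements):
  Nov: +$803.65 → $803.65
  Dec: +$803.65 → $1,607.30
  Jan: +$803.65 → $2,410.95
  Feb: +$803.65 − $4,208.46 → -$993.86
  Mar: +$803.65 → -$190.21
  Apr: +$803.65 − $1,226.88 → -$613.44
  May: +$803.65 → $190.21
  Jun: +$803.65 → $993.86
  Jul: +$803.65 → $1,797.51
  Aug: +$803.65 − $4,208.46 → -$1,607.30
  Sep: +$803.65 → -$803.65
  Oct: +$803.65 → $0.00
Lowest trial balance = -$1,607.30 (Aug)
Initial deposit = cushion − low point = $1,607.30 − (-$1,607.30) = $3,214.60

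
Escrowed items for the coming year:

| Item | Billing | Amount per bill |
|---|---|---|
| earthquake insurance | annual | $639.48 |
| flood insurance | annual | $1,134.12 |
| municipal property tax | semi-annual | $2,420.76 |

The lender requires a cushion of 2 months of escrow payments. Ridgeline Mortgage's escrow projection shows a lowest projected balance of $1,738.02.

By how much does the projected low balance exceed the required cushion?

$635.50

Earthquake insurance: $639.48 per year
Flood insurance: $1,134.12 per year
Municipal property tax: $2,420.76 × 2 = $4,841.52 per year
Annual escrow total = $6,615.12
Monthly = $6,615.12 ÷ 12 = $551.26
Required cushion = 2 × $551.26 = $1,102.52
Surplus = $1,738.02 − $1,102.52 = $635.50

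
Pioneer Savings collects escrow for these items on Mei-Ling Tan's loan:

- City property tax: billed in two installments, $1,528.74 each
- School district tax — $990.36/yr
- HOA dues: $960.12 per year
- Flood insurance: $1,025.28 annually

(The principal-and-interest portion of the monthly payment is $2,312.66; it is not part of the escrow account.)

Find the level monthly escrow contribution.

$502.77

City property tax = $1,528.74 × 2 = $3,057.48/yr
School district tax = $990.36/yr
HOA dues = $960.12/yr
Flood insurance = $1,025.28/yr
Combined annual = $3,057.48 + $990.36 + $960.12 + $1,025.28 = $6,033.24
Per month = $6,033.24 / 12 = $502.77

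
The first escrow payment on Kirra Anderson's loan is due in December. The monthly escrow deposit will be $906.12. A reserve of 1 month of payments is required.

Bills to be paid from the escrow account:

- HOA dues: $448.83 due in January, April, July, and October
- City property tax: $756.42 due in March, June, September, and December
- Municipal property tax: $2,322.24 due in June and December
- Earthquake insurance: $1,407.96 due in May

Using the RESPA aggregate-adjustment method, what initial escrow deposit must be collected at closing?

$3,782.64

Cushion = 1 × $906.12 = $906.12
Trial balance (start $0, +$906.12 each month, − disbursements):
  Dec: +$906.12 − $3,078.66 → -$2,172.54
  Jan: +$906.12 − $448.83 → -$1,715.25
  Feb: +$906.12 → -$809.13
  Mar: +$906.12 − $756.42 → -$659.43
  Apr: +$906.12 − $448.83 → -$202.14
  May: +$906.12 − $1,407.96 → -$703.98
  Jun: +$906.12 − $3,078.66 → -$2,876.52
  Jul: +$906.12 − $448.83 → -$2,419.23
  Aug: +$906.12 → -$1,513.11
  Sep: +$906.12 − $756.42 → -$1,363.41
  Oct: +$906.12 − $448.83 → -$906.12
  Nov: +$906.12 → $0.00
Lowest trial balance = -$2,876.52 (Jun)
Initial deposit = cushion − low point = $906.12 − (-$2,876.52) = $3,782.64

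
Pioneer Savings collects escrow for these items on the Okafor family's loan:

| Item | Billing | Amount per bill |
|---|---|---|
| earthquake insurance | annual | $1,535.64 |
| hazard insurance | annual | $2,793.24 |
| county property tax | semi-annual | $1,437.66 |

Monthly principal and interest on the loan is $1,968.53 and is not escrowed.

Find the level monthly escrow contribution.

$600.35

Earthquake insurance: $1,535.64 annually
Hazard insurance: $2,793.24 annually
County property tax: $1,437.66 × 2 = $2,875.32 annually
Total per year = $7,204.20
Monthly escrow = $7,204.20 / 12 = $600.35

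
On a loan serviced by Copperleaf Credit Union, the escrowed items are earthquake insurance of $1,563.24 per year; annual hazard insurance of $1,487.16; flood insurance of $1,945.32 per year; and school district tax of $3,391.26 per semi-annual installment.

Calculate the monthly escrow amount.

Earthquake insurance: $1,563.24 per year
Hazard insurance: $1,487.16 per year
Flood insurance: $1,945.32 per year
School district tax: $3,391.26 × 2 = $6,782.52 per year
Annual escrow total = $1,563.24 + $1,487.16 + $1,945.32 + $6,782.52 = $11,778.24
Monthly escrow = $11,778.24 ÷ 12 = $981.52

$981.52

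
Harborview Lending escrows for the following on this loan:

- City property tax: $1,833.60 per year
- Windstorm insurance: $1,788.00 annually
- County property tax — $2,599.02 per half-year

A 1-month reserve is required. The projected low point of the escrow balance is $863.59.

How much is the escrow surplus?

City property tax: $1,833.60 annually
Windstorm insurance: $1,788.00 annually
County property tax: $2,599.02 × 2 = $5,198.04 annually
Annual escrow total = $1,833.60 + $1,788.00 + $5,198.04 = $8,819.64
Base monthly escrow = $8,819.64 / 12 = $734.97
Cushion = 1 × $734.97 = $734.97
Excess over cushion: $863.59 − $734.97 = $128.62

$128.62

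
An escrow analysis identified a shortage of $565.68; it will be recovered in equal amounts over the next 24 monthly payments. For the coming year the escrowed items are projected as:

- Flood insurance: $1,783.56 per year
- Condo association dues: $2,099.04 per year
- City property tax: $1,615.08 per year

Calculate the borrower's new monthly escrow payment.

$481.71

Flood insurance = $1,783.56/yr
Condo association dues = $2,099.04/yr
City property tax = $1,615.08/yr
Yearly total = $5,497.68
Monthly = $5,497.68 ÷ 12 = $458.14
Shortage per month = $565.68 / 24 = $23.57
New monthly escrow = $458.14 + $23.57 = $481.71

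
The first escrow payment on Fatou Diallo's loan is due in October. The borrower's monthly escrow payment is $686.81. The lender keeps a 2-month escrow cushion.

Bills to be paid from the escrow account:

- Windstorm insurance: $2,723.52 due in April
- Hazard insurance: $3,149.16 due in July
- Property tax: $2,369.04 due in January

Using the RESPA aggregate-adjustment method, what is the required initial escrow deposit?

$2,747.24

Cushion = 2 × $686.81 = $1,373.62
Trial balance (start $0, +$686.81 each month, − disbursements):
  Oct: +$686.81 → $686.81
  Nov: +$686.81 → $1,373.62
  Dec: +$686.81 → $2,060.43
  Jan: +$686.81 − $2,369.04 → $378.20
  Feb: +$686.81 → $1,065.01
  Mar: +$686.81 → $1,751.82
  Apr: +$686.81 − $2,723.52 → -$284.89
  May: +$686.81 → $401.92
  Jun: +$686.81 → $1,088.73
  Jul: +$686.81 − $3,149.16 → -$1,373.62
  Aug: +$686.81 → -$686.81
  Sep: +$686.81 → $0.00
Lowest trial balance = -$1,373.62 (Jul)
Initial deposit = cushion − low point = $1,373.62 − (-$1,373.62) = $2,747.24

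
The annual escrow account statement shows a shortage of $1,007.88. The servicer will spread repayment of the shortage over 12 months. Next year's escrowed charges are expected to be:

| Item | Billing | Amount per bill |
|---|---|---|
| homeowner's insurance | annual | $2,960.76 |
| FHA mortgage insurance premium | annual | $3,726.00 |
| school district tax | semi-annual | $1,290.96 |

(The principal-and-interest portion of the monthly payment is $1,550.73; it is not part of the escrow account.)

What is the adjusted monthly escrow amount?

Homeowner's insurance — $2,960.76 per year
FHA mortgage insurance premium — $3,726.00 per year
School district tax — $1,290.96 × 2 = $2,581.92 per year
Yearly total = $2,960.76 + $3,726.00 + $2,581.92 = $9,268.68
Per month = $9,268.68 ÷ 12 = $772.39
Monthly shortage recovery: $1,007.88 / 12 = $83.99
New monthly escrow = $772.39 + $83.99 = $856.38

$856.38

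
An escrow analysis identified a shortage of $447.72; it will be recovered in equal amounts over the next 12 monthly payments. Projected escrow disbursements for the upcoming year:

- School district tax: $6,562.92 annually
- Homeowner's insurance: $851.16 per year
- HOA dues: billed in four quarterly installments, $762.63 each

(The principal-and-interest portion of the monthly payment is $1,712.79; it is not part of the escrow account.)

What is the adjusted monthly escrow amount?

$909.36

School district tax — $6,562.92 per year
Homeowner's insurance — $851.16 per year
HOA dues — $762.63 × 4 = $3,050.52 per year
Annual escrow total = $6,562.92 + $851.16 + $3,050.52 = $10,464.60
Base monthly escrow = $10,464.60 / 12 = $872.05
Monthly shortage recovery: $447.72 ÷ 12 = $37.31
Adjusted monthly = $872.05 + $37.31 = $909.36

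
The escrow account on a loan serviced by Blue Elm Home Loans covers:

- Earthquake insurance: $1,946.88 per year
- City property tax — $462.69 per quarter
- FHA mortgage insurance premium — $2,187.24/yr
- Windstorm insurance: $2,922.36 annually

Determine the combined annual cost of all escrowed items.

Earthquake insurance — $1,946.88/yr
City property tax — $462.69 × 4 = $1,850.76/yr
FHA mortgage insurance premium — $2,187.24/yr
Windstorm insurance — $2,922.36/yr
Total per year = $8,907.24

$8,907.24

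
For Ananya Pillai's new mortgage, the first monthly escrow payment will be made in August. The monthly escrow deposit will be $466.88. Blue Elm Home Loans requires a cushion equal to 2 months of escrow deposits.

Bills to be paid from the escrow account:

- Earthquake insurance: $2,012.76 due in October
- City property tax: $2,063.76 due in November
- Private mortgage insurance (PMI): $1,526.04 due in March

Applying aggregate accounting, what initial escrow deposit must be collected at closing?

$3,142.76

Cushion = 2 × $466.88 = $933.76
Trial balance (start $0, +$466.88 each month, − disbursements):
  Aug: +$466.88 → $466.88
  Sep: +$466.88 → $933.76
  Oct: +$466.88 − $2,012.76 → -$612.12
  Nov: +$466.88 − $2,063.76 → -$2,209.00
  Dec: +$466.88 → -$1,742.12
  Jan: +$466.88 → -$1,275.24
  Feb: +$466.88 → -$808.36
  Mar: +$466.88 − $1,526.04 → -$1,867.52
  Apr: +$466.88 → -$1,400.64
  May: +$466.88 → -$933.76
  Jun: +$466.88 → -$466.88
  Jul: +$466.88 → $0.00
Lowest trial balance = -$2,209.00 (Nov)
Initial deposit = cushion − low point = $933.76 − (-$2,209.00) = $3,142.76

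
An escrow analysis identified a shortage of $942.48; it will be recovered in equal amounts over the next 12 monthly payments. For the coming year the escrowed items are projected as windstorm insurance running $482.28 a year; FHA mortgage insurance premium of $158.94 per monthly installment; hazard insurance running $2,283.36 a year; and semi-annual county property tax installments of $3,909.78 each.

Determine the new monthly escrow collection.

Windstorm insurance — $482.28 annually
FHA mortgage insurance premium — $158.94 × 12 = $1,907.28 annually
Hazard insurance — $2,283.36 annually
County property tax — $3,909.78 × 2 = $7,819.56 annually
Total annual escrow = $482.28 + $1,907.28 + $2,283.36 + $7,819.56 = $12,492.48
Per month = $12,492.48 / 12 = $1,041.04
Monthly shortage recovery: $942.48 ÷ 12 = $78.54
New monthly escrow = $1,041.04 + $78.54 = $1,119.58

$1,119.58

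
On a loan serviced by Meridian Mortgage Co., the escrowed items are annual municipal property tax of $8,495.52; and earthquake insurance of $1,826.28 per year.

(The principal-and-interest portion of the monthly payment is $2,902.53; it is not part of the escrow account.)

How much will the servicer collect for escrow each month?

$860.15

Municipal property tax — $8,495.52 annually
Earthquake insurance — $1,826.28 annually
Total per year = $10,321.80
Monthly escrow = $10,321.80 / 12 = $860.15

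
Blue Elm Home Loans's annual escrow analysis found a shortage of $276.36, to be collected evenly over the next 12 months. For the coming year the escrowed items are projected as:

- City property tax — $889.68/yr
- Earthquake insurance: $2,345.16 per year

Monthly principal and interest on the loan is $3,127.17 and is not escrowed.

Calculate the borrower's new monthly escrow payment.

City property tax — $889.68
Earthquake insurance — $2,345.16
Yearly total = $889.68 + $2,345.16 = $3,234.84
Per month = $3,234.84 / 12 = $269.57
Shortage per month = $276.36 / 12 = $23.03
New monthly escrow = $269.57 + $23.03 = $292.60

$292.60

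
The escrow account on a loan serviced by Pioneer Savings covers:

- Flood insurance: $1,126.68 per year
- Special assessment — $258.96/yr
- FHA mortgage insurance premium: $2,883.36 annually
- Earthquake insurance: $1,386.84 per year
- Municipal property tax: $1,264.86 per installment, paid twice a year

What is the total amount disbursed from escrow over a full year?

Flood insurance: $1,126.68/yr
Special assessment: $258.96/yr
FHA mortgage insurance premium: $2,883.36/yr
Earthquake insurance: $1,386.84/yr
Municipal property tax: $1,264.86 × 2 = $2,529.72/yr
Total annual escrow = $1,126.68 + $258.96 + $2,883.36 + $1,386.84 + $2,529.72 = $8,185.56

$8,185.56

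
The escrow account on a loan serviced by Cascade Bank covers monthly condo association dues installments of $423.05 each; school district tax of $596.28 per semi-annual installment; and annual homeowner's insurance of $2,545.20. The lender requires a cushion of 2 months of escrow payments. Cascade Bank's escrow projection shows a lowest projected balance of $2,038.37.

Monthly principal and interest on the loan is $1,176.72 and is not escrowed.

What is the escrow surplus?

$569.31

Condo association dues = $423.05 × 12 = $5,076.60
School district tax = $596.28 × 2 = $1,192.56
Homeowner's insurance = $2,545.20
Total per year = $8,814.36
Monthly escrow = $8,814.36 / 12 = $734.53
Cushion = 2 × $734.53 = $1,469.06
Excess over cushion: $2,038.37 − $1,469.06 = $569.31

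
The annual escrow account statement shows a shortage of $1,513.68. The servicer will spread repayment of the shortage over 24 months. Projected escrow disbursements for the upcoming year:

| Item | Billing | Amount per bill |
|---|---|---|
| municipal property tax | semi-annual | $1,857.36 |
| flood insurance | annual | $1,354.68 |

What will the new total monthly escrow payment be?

$485.52

Municipal property tax: $1,857.36 × 2 = $3,714.72/yr
Flood insurance: $1,354.68/yr
Yearly total = $3,714.72 + $1,354.68 = $5,069.40
Monthly escrow = $5,069.40 / 12 = $422.45
Shortage per month = $1,513.68 / 24 = $63.07
Adjusted monthly = $422.45 + $63.07 = $485.52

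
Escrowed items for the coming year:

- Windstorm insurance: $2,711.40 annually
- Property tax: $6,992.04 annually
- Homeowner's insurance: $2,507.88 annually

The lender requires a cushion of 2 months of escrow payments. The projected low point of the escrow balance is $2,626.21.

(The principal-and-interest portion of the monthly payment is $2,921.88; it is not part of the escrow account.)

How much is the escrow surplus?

Windstorm insurance: $2,711.40/yr
Property tax: $6,992.04/yr
Homeowner's insurance: $2,507.88/yr
Annual escrow total = $2,711.40 + $6,992.04 + $2,507.88 = $12,211.32
Per month = $12,211.32 ÷ 12 = $1,017.61
Cushion = 2 × $1,017.61 = $2,035.22
Surplus = $2,626.21 − $2,035.22 = $590.99

$590.99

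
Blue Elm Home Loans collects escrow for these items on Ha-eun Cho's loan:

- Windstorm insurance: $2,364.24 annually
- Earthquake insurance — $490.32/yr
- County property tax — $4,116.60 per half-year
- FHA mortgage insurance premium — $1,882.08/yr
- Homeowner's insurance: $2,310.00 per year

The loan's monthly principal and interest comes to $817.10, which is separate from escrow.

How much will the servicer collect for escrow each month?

Windstorm insurance: $2,364.24
Earthquake insurance: $490.32
County property tax: $4,116.60 × 2 = $8,233.20
FHA mortgage insurance premium: $1,882.08
Homeowner's insurance: $2,310.00
Combined annual = $2,364.24 + $490.32 + $8,233.20 + $1,882.08 + $2,310.00 = $15,279.84
Base monthly escrow = $15,279.84 / 12 = $1,273.32

$1,273.32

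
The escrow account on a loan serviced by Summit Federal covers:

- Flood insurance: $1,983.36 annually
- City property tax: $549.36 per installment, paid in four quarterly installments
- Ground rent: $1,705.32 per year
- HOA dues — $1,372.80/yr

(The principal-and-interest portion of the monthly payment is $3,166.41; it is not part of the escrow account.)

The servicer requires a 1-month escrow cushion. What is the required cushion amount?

$604.91

Flood insurance: $1,983.36/yr
City property tax: $549.36 × 4 = $2,197.44/yr
Ground rent: $1,705.32/yr
HOA dues: $1,372.80/yr
Yearly total = $1,983.36 + $2,197.44 + $1,705.32 + $1,372.80 = $7,258.92
Monthly = $7,258.92 ÷ 12 = $604.91
Required cushion = 1 × $604.91 = $604.91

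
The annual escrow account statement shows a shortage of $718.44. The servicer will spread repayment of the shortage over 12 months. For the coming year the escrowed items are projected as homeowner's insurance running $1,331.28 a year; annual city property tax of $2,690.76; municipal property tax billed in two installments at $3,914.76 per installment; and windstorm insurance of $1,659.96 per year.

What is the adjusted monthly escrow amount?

Homeowner's insurance = $1,331.28
City property tax = $2,690.76
Municipal property tax = $3,914.76 × 2 = $7,829.52
Windstorm insurance = $1,659.96
Combined annual = $13,511.52
Monthly escrow = $13,511.52 ÷ 12 = $1,125.96
Monthly shortage recovery: $718.44 / 12 = $59.87
New monthly escrow = $1,125.96 + $59.87 = $1,185.83

$1,185.83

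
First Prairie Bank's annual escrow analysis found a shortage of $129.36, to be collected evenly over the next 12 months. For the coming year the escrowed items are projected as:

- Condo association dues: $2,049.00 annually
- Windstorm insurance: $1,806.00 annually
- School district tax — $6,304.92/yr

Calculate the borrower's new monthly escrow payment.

Condo association dues = $2,049.00
Windstorm insurance = $1,806.00
School district tax = $6,304.92
Yearly total = $10,159.92
Base monthly escrow = $10,159.92 / 12 = $846.66
Monthly shortage recovery: $129.36 ÷ 12 = $10.78
Adjusted monthly = $846.66 + $10.78 = $857.44

$857.44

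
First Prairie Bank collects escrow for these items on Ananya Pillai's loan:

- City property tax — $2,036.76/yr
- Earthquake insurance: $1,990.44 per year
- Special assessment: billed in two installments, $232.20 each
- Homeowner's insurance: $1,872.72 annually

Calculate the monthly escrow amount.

City property tax: $2,036.76
Earthquake insurance: $1,990.44
Special assessment: $232.20 × 2 = $464.40
Homeowner's insurance: $1,872.72
Combined annual = $2,036.76 + $1,990.44 + $464.40 + $1,872.72 = $6,364.32
Per month = $6,364.32 / 12 = $530.36

$530.36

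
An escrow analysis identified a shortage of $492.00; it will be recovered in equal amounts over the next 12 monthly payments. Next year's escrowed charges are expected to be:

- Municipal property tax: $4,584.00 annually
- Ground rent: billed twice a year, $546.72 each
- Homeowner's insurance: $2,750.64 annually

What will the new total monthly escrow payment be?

Municipal property tax = $4,584.00 per year
Ground rent = $546.72 × 2 = $1,093.44 per year
Homeowner's insurance = $2,750.64 per year
Annual escrow total = $8,428.08
Monthly = $8,428.08 ÷ 12 = $702.34
Shortage per month = $492.00 / 12 = $41.00
New monthly escrow = $702.34 + $41.00 = $743.34

$743.34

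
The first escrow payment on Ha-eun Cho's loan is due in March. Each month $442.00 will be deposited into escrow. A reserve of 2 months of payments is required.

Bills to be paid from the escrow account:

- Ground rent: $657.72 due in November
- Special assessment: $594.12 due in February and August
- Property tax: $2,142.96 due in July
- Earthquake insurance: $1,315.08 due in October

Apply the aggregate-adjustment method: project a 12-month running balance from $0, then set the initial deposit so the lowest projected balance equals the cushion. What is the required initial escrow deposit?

$1,615.88

Cushion = 2 × $442.00 = $884.00
Trial balance (start $0, +$442.00 each month, − disbursements):
  Mar: +$442.00 → $442.00
  Apr: +$442.00 → $884.00
  May: +$442.00 → $1,326.00
  Jun: +$442.00 → $1,768.00
  Jul: +$442.00 − $2,142.96 → $67.04
  Aug: +$442.00 − $594.12 → -$85.08
  Sep: +$442.00 → $356.92
  Oct: +$442.00 − $1,315.08 → -$516.16
  Nov: +$442.00 − $657.72 → -$731.88
  Dec: +$442.00 → -$289.88
  Jan: +$442.00 → $152.12
  Feb: +$442.00 − $594.12 → $0.00
Lowest trial balance = -$731.88 (Nov)
Initial deposit = cushion − low point = $884.00 − (-$731.88) = $1,615.88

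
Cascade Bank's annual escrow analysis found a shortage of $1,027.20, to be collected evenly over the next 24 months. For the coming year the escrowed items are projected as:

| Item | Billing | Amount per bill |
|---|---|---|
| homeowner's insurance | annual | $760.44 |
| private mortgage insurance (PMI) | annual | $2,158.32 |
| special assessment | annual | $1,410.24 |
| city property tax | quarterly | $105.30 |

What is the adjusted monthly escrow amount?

$438.65

Homeowner's insurance: $760.44 per year
Private mortgage insurance (PMI): $2,158.32 per year
Special assessment: $1,410.24 per year
City property tax: $105.30 × 4 = $421.20 per year
Total annual escrow = $760.44 + $2,158.32 + $1,410.24 + $421.20 = $4,750.20
Per month = $4,750.20 ÷ 12 = $395.85
Monthly shortage recovery: $1,027.20 / 24 = $42.80
Adjusted monthly = $395.85 + $42.80 = $438.65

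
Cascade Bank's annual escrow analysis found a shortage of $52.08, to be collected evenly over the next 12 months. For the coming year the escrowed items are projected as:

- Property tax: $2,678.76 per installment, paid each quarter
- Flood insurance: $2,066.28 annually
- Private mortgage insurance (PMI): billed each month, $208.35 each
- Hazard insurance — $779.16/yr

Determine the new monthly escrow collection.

Property tax — $2,678.76 × 4 = $10,715.04
Flood insurance — $2,066.28
Private mortgage insurance (PMI) — $208.35 × 12 = $2,500.20
Hazard insurance — $779.16
Total per year = $10,715.04 + $2,066.28 + $2,500.20 + $779.16 = $16,060.68
Monthly = $16,060.68 ÷ 12 = $1,338.39
Monthly shortage recovery: $52.08 ÷ 12 = $4.34
Adjusted monthly = $1,338.39 + $4.34 = $1,342.73

$1,342.73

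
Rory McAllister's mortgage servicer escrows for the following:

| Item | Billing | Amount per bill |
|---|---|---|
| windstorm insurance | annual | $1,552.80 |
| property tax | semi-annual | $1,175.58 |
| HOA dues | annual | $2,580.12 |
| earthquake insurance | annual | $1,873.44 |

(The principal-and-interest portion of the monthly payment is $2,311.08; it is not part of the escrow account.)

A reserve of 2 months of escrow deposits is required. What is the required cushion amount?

Windstorm insurance — $1,552.80 annually
Property tax — $1,175.58 × 2 = $2,351.16 annually
HOA dues — $2,580.12 annually
Earthquake insurance — $1,873.44 annually
Yearly total = $1,552.80 + $2,351.16 + $2,580.12 + $1,873.44 = $8,357.52
Per month = $8,357.52 ÷ 12 = $696.46
Required cushion = 2 × $696.46 = $1,392.92

$1,392.92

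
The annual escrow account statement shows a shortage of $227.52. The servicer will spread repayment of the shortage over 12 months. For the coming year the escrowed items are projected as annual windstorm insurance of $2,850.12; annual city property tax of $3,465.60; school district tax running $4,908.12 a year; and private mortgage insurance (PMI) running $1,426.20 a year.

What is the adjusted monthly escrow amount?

$1,073.13

Windstorm insurance = $2,850.12
City property tax = $3,465.60
School district tax = $4,908.12
Private mortgage insurance (PMI) = $1,426.20
Combined annual = $2,850.12 + $3,465.60 + $4,908.12 + $1,426.20 = $12,650.04
Monthly = $12,650.04 / 12 = $1,054.17
Shortage per month = $227.52 ÷ 12 = $18.96
Adjusted monthly = $1,054.17 + $18.96 = $1,073.13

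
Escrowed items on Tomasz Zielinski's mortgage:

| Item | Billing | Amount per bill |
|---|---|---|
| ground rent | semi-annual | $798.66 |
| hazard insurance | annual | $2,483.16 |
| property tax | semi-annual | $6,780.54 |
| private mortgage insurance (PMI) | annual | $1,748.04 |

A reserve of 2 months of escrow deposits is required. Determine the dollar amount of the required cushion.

$3,231.60

Ground rent — $798.66 × 2 = $1,597.32/yr
Hazard insurance — $2,483.16/yr
Property tax — $6,780.54 × 2 = $13,561.08/yr
Private mortgage insurance (PMI) — $1,748.04/yr
Total per year = $1,597.32 + $2,483.16 + $13,561.08 + $1,748.04 = $19,389.60
Per month = $19,389.60 / 12 = $1,615.80
Cushion = 2 × $1,615.80 = $3,231.60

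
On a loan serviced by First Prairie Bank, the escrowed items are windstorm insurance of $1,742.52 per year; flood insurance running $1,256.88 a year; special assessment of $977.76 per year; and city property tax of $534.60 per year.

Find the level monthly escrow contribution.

$375.98

Windstorm insurance: $1,742.52 annually
Flood insurance: $1,256.88 annually
Special assessment: $977.76 annually
City property tax: $534.60 annually
Total annual escrow = $1,742.52 + $1,256.88 + $977.76 + $534.60 = $4,511.76
Per month = $4,511.76 / 12 = $375.98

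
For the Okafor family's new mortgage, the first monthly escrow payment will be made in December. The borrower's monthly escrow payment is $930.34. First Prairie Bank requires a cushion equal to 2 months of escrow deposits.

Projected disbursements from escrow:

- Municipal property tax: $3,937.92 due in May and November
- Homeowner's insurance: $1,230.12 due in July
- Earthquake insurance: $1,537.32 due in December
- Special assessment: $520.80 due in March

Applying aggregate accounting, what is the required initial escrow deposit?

$2,467.66

Cushion = 2 × $930.34 = $1,860.68
Trial balance (start $0, +$930.34 each month, − disbursements):
  Dec: +$930.34 − $1,537.32 → -$606.98
  Jan: +$930.34 → $323.36
  Feb: +$930.34 → $1,253.70
  Mar: +$930.34 − $520.80 → $1,663.24
  Apr: +$930.34 → $2,593.58
  May: +$930.34 − $3,937.92 → -$414.00
  Jun: +$930.34 → $516.34
  Jul: +$930.34 − $1,230.12 → $216.56
  Aug: +$930.34 → $1,146.90
  Sep: +$930.34 → $2,077.24
  Oct: +$930.34 → $3,007.58
  Nov: +$930.34 − $3,937.92 → $0.00
Lowest trial balance = -$606.98 (Dec)
Initial deposit = cushion − low point = $1,860.68 − (-$606.98) = $2,467.66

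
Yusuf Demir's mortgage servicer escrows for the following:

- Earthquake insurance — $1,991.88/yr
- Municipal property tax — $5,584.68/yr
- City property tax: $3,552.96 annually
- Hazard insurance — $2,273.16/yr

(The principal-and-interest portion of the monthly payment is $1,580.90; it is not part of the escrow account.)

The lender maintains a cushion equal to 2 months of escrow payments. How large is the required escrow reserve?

$2,233.78

Earthquake insurance — $1,991.88 per year
Municipal property tax — $5,584.68 per year
City property tax — $3,552.96 per year
Hazard insurance — $2,273.16 per year
Total per year = $1,991.88 + $5,584.68 + $3,552.96 + $2,273.16 = $13,402.68
Monthly = $13,402.68 ÷ 12 = $1,116.89
Cushion = 2 × $1,116.89 = $2,233.78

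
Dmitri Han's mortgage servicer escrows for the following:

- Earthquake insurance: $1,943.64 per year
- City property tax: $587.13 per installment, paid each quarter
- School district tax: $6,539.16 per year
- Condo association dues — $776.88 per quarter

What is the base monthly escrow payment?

Earthquake insurance: $1,943.64 annually
City property tax: $587.13 × 4 = $2,348.52 annually
School district tax: $6,539.16 annually
Condo association dues: $776.88 × 4 = $3,107.52 annually
Combined annual = $13,938.84
Base monthly escrow = $13,938.84 ÷ 12 = $1,161.57

$1,161.57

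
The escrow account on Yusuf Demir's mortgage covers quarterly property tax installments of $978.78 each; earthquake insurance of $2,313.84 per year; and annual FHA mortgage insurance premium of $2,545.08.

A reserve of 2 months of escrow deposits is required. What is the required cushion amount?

$1,462.34

Property tax — $978.78 × 4 = $3,915.12 per year
Earthquake insurance — $2,313.84 per year
FHA mortgage insurance premium — $2,545.08 per year
Total annual escrow = $8,774.04
Base monthly escrow = $8,774.04 ÷ 12 = $731.17
Required cushion = 2 × $731.17 = $1,462.34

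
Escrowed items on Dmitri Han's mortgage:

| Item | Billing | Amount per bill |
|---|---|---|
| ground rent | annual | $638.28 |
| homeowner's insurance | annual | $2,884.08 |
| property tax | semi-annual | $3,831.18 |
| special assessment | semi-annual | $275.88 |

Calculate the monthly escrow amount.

$978.04

Ground rent — $638.28 per year
Homeowner's insurance — $2,884.08 per year
Property tax — $3,831.18 × 2 = $7,662.36 per year
Special assessment — $275.88 × 2 = $551.76 per year
Yearly total = $11,736.48
Base monthly escrow = $11,736.48 / 12 = $978.04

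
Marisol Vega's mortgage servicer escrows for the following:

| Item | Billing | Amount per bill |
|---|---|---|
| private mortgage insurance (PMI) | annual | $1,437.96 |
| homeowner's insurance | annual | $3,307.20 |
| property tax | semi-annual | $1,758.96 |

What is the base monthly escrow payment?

Private mortgage insurance (PMI) — $1,437.96/yr
Homeowner's insurance — $3,307.20/yr
Property tax — $1,758.96 × 2 = $3,517.92/yr
Annual escrow total = $1,437.96 + $3,307.20 + $3,517.92 = $8,263.08
Per month = $8,263.08 / 12 = $688.59

$688.59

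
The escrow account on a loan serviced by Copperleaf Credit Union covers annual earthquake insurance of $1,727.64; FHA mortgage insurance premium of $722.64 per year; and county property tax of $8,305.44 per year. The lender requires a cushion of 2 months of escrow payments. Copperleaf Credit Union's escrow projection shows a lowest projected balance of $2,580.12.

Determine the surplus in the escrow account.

Earthquake insurance — $1,727.64
FHA mortgage insurance premium — $722.64
County property tax — $8,305.44
Total annual escrow = $10,755.72
Base monthly escrow = $10,755.72 / 12 = $896.31
Required reserve = 2 × $896.31 = $1,792.62
Surplus = $2,580.12 − $1,792.62 = $787.50

$787.50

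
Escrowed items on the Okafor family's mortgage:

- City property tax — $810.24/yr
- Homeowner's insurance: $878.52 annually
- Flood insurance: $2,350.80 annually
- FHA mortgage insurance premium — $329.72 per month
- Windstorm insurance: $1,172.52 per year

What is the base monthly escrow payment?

City property tax: $810.24
Homeowner's insurance: $878.52
Flood insurance: $2,350.80
FHA mortgage insurance premium: $329.72 × 12 = $3,956.64
Windstorm insurance: $1,172.52
Total annual escrow = $9,168.72
Per month = $9,168.72 ÷ 12 = $764.06

$764.06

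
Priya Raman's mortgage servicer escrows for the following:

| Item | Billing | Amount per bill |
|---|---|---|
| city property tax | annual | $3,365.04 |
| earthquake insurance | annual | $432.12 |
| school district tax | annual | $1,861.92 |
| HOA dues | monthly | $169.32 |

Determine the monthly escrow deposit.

$640.91

City property tax = $3,365.04
Earthquake insurance = $432.12
School district tax = $1,861.92
HOA dues = $169.32 × 12 = $2,031.84
Total annual escrow = $3,365.04 + $432.12 + $1,861.92 + $2,031.84 = $7,690.92
Monthly escrow = $7,690.92 / 12 = $640.91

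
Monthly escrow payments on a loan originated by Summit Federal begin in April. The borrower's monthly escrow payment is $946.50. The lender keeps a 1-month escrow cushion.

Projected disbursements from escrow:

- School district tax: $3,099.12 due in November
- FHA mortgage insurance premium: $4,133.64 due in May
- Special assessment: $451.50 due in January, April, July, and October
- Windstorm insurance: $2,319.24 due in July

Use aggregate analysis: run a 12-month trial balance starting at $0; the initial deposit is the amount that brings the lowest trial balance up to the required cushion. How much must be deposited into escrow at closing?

$4,516.38

Cushion = 1 × $946.50 = $946.50
Trial balance (start $0, +$946.50 each month, − disbursements):
  Apr: +$946.50 − $451.50 → $495.00
  May: +$946.50 − $4,133.64 → -$2,692.14
  Jun: +$946.50 → -$1,745.64
  Jul: +$946.50 − $2,770.74 → -$3,569.88
  Aug: +$946.50 → -$2,623.38
  Sep: +$946.50 → -$1,676.88
  Oct: +$946.50 − $451.50 → -$1,181.88
  Nov: +$946.50 − $3,099.12 → -$3,334.50
  Dec: +$946.50 → -$2,388.00
  Jan: +$946.50 − $451.50 → -$1,893.00
  Feb: +$946.50 → -$946.50
  Mar: +$946.50 → $0.00
Lowest trial balance = -$3,569.88 (Jul)
Initial deposit = cushion − low point = $946.50 − (-$3,569.88) = $4,516.38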